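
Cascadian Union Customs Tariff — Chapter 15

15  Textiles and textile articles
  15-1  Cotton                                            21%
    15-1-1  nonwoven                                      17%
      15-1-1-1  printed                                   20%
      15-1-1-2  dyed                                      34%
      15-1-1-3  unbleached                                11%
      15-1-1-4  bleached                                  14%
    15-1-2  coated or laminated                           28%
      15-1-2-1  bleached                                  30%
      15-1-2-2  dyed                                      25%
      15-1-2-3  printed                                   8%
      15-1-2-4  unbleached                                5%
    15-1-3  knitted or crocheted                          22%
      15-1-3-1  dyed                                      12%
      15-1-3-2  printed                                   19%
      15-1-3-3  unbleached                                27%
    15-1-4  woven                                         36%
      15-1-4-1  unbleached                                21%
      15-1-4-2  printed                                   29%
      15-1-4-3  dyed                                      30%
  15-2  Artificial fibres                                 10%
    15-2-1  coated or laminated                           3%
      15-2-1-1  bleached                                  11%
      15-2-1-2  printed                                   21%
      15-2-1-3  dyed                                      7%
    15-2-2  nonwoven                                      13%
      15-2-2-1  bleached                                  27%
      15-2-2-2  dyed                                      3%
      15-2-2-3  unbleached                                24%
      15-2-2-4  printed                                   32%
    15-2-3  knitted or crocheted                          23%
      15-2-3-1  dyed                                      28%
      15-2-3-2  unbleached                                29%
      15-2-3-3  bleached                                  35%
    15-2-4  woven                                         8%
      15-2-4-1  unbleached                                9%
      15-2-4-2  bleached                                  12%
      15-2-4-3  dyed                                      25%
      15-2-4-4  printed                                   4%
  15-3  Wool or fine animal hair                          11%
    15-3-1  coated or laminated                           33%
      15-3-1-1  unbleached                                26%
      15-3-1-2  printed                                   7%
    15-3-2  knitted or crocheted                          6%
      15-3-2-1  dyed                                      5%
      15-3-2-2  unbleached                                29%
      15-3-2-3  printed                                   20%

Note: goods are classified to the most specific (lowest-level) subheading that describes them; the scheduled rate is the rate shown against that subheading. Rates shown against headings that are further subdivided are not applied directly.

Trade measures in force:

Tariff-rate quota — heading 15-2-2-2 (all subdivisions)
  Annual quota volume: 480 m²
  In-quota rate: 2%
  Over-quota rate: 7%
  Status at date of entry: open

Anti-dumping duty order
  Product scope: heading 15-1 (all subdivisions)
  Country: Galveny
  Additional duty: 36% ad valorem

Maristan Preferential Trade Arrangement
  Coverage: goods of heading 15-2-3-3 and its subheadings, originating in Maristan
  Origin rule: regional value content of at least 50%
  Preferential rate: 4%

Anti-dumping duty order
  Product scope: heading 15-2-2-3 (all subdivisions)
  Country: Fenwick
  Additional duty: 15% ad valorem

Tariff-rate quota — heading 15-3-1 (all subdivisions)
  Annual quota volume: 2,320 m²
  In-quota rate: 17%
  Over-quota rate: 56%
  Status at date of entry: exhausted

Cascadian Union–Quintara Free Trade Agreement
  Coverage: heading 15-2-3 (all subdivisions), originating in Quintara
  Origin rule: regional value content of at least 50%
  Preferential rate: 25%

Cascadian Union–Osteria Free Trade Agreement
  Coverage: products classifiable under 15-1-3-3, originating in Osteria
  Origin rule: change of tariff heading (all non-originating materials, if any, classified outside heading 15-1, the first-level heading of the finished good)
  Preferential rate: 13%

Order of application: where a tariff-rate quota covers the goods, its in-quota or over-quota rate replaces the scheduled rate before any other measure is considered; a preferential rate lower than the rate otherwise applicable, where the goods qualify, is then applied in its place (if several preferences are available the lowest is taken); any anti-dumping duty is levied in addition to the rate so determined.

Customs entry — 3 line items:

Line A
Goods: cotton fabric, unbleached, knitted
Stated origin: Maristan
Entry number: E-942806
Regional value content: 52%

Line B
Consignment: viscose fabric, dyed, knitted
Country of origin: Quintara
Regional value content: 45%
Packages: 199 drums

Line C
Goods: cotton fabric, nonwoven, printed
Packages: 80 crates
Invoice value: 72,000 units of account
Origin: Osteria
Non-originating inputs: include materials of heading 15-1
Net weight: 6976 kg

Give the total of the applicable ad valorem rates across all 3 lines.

Line A: cotton → 15-1; knitted → 15-1-3; unbleached → 15-1-3-3. Scheduled 27%. Maristan agreement on 15-2-3-3: 15-1-3-3 not covered. → 27%.
Line B: viscose → 15-2; knitted → 15-2-3; dyed → 15-2-3-1. Scheduled 28%. Quintara agreement on 15-2-3: RVC < 50%. → 28%.
Line C: cotton → 15-1; nonwoven → 15-1-1; printed → 15-1-1-1. Scheduled 20%. Osteria agreement on 15-1-3-3: 15-1-1-1 not covered. → 20%.
Sum: 27% + 28% + 20% = 75%.

75%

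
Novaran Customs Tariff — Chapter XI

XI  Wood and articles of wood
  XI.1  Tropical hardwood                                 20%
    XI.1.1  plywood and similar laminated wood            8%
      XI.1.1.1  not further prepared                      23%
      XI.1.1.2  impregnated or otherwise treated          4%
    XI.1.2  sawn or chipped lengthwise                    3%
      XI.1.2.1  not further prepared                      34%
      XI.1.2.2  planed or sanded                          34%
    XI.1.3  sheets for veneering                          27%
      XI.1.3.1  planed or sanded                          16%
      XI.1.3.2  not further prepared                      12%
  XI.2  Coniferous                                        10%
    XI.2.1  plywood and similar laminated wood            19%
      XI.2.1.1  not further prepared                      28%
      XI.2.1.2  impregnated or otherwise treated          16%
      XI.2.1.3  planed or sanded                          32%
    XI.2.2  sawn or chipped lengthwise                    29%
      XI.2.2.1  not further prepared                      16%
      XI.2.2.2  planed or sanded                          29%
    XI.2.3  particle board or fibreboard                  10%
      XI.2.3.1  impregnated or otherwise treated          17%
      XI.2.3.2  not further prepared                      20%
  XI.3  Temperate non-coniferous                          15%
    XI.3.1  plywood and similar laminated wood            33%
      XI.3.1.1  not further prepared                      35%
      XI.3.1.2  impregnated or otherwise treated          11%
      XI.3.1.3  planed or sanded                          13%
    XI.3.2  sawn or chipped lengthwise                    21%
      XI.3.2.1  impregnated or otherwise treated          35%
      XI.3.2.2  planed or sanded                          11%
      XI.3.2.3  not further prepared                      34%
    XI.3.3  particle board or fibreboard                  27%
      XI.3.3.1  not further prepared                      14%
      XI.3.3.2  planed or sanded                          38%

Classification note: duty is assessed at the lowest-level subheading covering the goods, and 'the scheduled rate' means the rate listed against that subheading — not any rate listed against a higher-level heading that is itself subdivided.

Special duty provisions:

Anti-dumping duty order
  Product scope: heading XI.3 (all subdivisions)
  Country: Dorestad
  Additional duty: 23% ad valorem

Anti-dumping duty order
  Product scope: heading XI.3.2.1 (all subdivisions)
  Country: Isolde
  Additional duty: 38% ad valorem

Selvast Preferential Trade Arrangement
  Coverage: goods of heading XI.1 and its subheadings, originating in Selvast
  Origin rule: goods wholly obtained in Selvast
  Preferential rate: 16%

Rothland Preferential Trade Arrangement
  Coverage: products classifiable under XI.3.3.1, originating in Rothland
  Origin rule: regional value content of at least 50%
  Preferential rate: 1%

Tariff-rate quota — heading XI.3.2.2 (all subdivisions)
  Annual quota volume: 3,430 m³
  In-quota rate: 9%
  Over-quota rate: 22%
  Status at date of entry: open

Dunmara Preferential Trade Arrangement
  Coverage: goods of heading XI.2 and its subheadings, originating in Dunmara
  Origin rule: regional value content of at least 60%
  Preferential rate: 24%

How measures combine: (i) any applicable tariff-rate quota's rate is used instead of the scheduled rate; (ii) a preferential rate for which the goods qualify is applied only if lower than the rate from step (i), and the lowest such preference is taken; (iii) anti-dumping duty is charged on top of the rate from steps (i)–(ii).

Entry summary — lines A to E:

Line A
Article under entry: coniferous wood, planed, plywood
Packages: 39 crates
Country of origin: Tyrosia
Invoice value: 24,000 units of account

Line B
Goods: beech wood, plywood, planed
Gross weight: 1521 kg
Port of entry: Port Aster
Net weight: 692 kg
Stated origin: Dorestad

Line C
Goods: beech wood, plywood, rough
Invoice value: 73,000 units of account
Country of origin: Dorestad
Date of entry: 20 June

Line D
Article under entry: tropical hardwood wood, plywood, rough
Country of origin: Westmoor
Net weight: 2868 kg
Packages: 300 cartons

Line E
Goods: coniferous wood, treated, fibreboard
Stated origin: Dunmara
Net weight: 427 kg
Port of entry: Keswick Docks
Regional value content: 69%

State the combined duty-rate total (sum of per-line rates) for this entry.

Line A: coniferous → XI.2; plywood → XI.2.1; planed → XI.2.1.3. Scheduled 32%. No special measure applies. → 32%.
Line B: beech → XI.3; plywood → XI.3.1; planed → XI.3.1.3. Scheduled 13%. anti-dumping (Dorestad, XI.3): +23%; total 13% + 23% = 36%. → 36%.
Line C: beech → XI.3; plywood → XI.3.1; rough → XI.3.1.1. Scheduled 35%. anti-dumping (Dorestad, XI.3): +23%; total 35% + 23% = 58%. → 58%.
Line D: tropical hardwood → XI.1; plywood → XI.1.1; rough → XI.1.1.1. Scheduled 23%. No special measure applies. → 23%.
Line E: coniferous → XI.2; fibreboard → XI.2.3; treated → XI.2.3.1. Scheduled 17%. Dunmara agreement on XI.2: RVC ≥ 60% → 24% available; preference 24% not lower than 17% → no reduction. → 17%.
Sum: 32% + 36% + 58% + 23% + 17% = 166%.

166%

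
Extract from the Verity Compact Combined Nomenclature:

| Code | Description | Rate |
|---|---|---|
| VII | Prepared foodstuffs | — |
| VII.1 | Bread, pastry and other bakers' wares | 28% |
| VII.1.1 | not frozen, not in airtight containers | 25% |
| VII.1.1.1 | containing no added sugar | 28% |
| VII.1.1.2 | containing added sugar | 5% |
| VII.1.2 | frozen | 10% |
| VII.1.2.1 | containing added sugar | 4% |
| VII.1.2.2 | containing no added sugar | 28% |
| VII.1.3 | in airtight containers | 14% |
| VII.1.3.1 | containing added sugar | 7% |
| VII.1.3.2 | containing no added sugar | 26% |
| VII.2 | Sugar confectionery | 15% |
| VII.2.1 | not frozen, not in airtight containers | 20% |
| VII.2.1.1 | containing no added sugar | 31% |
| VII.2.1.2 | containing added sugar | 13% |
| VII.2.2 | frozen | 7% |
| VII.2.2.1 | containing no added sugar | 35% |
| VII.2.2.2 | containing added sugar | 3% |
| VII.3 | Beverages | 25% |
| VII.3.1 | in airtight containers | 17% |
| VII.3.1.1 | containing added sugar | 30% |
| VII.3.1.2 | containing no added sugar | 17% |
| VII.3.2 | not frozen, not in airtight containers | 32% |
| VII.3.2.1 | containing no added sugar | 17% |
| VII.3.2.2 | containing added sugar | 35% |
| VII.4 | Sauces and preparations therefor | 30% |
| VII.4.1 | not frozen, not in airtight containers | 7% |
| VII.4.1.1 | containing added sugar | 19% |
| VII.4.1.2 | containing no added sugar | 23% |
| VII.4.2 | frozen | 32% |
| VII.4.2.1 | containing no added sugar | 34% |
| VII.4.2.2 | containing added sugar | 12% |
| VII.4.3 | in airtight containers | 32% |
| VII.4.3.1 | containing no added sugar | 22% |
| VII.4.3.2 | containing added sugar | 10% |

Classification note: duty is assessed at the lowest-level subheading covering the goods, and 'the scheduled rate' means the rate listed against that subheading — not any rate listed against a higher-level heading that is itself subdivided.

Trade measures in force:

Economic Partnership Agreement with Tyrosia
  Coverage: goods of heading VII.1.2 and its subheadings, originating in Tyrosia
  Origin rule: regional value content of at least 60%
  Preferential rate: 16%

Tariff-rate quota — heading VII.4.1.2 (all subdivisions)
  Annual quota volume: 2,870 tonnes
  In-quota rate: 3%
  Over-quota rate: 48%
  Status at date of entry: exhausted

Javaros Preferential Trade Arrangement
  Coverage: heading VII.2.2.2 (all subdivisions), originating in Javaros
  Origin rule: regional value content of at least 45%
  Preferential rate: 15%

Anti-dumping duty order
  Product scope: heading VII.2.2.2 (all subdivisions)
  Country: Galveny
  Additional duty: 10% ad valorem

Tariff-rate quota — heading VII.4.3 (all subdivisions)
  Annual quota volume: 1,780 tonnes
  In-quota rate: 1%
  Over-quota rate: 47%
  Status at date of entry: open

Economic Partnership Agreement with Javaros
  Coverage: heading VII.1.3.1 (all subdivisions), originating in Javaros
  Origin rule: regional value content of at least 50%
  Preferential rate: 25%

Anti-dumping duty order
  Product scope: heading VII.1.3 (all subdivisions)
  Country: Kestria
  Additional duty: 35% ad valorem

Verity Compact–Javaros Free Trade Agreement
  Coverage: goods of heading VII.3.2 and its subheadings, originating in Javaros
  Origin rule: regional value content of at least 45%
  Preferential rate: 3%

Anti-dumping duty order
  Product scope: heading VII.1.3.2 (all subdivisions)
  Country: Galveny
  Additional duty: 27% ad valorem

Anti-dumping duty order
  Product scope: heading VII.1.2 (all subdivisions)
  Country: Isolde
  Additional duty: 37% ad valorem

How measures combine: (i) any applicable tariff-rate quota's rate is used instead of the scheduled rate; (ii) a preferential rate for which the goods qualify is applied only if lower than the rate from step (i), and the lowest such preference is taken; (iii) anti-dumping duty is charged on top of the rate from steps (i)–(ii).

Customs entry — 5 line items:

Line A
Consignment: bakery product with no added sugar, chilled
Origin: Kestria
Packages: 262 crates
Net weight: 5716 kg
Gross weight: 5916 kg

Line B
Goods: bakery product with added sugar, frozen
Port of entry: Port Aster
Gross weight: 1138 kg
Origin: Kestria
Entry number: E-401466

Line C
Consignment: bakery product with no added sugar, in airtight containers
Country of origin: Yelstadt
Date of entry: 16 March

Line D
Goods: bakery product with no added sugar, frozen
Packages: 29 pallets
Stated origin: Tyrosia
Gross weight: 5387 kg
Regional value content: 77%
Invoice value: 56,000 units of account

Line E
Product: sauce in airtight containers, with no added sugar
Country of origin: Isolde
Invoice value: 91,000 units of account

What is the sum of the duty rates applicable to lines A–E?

Line A: bakery product → VII.1; chilled → VII.1.1; with no added sugar → VII.1.1.1. Scheduled 28%. No special measure applies. → 28%.
Line B: bakery product → VII.1; frozen → VII.1.2; with added sugar → VII.1.2.1. Scheduled 4%. No special measure applies. → 4%.
Line C: bakery product → VII.1; in airtight containers → VII.1.3; with no added sugar → VII.1.3.2. Scheduled 26%. No special measure applies. → 26%.
Line D: bakery product → VII.1; frozen → VII.1.2; with no added sugar → VII.1.2.2. Scheduled 28%. Tyrosia agreement on VII.1.2: RVC ≥ 60% → 16% available; preferential 16%. → 16%.
Line E: sauce → VII.4; in airtight containers → VII.4.3; with no added sugar → VII.4.3.1. Scheduled 22%. quota on VII.4.3 open → in-quota 1%. → 1%.
Sum: 28% + 4% + 26% + 16% + 1% = 75%.

75%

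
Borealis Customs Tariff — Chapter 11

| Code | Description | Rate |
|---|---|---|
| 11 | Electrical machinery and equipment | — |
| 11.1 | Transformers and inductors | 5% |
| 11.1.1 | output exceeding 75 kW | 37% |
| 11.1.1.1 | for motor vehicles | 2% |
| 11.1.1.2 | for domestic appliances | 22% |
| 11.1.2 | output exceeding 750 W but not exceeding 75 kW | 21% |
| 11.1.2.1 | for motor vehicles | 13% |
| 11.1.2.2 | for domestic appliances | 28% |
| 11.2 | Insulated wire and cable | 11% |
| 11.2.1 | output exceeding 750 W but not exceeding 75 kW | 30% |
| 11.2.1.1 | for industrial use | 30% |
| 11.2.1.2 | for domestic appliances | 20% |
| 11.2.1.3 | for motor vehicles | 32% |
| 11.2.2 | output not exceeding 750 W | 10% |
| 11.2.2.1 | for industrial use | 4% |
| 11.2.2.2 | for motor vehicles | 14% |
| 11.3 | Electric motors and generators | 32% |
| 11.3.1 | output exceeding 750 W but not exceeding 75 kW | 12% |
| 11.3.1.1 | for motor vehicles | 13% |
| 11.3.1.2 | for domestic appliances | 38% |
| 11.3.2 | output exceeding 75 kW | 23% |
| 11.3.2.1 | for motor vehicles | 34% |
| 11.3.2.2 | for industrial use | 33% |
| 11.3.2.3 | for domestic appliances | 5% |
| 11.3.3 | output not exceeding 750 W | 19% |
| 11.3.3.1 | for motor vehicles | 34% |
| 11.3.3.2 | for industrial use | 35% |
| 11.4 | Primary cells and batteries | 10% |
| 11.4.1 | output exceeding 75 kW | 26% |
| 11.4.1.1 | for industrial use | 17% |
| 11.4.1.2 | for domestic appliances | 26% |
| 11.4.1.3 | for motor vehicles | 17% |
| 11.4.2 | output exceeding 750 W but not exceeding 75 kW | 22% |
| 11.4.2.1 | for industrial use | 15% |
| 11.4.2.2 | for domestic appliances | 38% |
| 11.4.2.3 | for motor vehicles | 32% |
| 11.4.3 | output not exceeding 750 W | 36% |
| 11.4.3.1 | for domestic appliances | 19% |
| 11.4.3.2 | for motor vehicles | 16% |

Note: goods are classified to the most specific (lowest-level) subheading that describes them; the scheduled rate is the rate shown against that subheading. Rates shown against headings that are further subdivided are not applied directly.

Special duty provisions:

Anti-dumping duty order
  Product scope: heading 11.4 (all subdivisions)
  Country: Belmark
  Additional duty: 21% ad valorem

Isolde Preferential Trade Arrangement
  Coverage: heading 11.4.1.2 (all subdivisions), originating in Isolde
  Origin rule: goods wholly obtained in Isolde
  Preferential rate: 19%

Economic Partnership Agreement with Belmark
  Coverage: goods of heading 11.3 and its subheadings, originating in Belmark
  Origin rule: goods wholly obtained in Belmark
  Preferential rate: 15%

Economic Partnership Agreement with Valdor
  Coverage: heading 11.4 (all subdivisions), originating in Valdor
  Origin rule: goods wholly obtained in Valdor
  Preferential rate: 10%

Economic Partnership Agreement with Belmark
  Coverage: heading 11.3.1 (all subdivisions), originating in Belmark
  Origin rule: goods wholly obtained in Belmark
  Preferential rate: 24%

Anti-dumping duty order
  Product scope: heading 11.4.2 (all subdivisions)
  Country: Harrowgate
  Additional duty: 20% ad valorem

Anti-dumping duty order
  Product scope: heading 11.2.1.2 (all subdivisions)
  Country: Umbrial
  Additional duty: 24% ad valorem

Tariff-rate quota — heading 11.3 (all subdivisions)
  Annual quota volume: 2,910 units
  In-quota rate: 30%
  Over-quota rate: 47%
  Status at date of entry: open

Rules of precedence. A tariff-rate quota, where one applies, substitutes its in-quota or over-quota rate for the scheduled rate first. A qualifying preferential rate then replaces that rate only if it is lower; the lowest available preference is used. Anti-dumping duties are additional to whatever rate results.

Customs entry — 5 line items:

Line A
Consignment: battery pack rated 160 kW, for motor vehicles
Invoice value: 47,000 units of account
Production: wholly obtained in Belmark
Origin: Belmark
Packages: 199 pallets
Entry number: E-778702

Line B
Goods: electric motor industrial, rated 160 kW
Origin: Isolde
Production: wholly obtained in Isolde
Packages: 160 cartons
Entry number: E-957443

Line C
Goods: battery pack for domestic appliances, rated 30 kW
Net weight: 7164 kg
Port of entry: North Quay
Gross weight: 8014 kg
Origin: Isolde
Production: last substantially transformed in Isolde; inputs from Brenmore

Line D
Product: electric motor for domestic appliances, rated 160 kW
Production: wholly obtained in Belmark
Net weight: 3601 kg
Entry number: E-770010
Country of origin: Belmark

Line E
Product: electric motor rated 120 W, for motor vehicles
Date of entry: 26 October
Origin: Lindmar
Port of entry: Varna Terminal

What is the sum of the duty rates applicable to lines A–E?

151%

Line A: battery pack → 11.4; rated 160 kW → 11.4.1; for motor vehicles → 11.4.1.3. Scheduled 17%. Belmark agreement on 11.3: 11.4.1.3 not covered; Belmark agreement on 11.3.1: 11.4.1.3 not covered; anti-dumping (Belmark, 11.4): +21%; total 17% + 21% = 38%. → 38%.
Line B: electric motor → 11.3; rated 160 kW → 11.3.2; industrial → 11.3.2.2. Scheduled 33%. quota on 11.3 open → in-quota 30%; Isolde agreement on 11.4.1.2: 11.3.2.2 not covered. → 30%.
Line C: battery pack → 11.4; rated 30 kW → 11.4.2; for domestic appliances → 11.4.2.2. Scheduled 38%. Isolde agreement on 11.4.1.2: 11.4.2.2 not covered. → 38%.
Line D: electric motor → 11.3; rated 160 kW → 11.3.2; for domestic appliances → 11.3.2.3. Scheduled 5%. quota on 11.3 open → in-quota 30%; Belmark agreement on 11.3: wholly obtained → 15% available; Belmark agreement on 11.3.1: 11.3.2.3 not covered; preferential 15%. → 15%.
Line E: electric motor → 11.3; rated 120 W → 11.3.3; for motor vehicles → 11.3.3.1. Scheduled 34%. quota on 11.3 open → in-quota 30%. → 30%.
Sum: 38% + 30% + 38% + 15% + 30% = 151%.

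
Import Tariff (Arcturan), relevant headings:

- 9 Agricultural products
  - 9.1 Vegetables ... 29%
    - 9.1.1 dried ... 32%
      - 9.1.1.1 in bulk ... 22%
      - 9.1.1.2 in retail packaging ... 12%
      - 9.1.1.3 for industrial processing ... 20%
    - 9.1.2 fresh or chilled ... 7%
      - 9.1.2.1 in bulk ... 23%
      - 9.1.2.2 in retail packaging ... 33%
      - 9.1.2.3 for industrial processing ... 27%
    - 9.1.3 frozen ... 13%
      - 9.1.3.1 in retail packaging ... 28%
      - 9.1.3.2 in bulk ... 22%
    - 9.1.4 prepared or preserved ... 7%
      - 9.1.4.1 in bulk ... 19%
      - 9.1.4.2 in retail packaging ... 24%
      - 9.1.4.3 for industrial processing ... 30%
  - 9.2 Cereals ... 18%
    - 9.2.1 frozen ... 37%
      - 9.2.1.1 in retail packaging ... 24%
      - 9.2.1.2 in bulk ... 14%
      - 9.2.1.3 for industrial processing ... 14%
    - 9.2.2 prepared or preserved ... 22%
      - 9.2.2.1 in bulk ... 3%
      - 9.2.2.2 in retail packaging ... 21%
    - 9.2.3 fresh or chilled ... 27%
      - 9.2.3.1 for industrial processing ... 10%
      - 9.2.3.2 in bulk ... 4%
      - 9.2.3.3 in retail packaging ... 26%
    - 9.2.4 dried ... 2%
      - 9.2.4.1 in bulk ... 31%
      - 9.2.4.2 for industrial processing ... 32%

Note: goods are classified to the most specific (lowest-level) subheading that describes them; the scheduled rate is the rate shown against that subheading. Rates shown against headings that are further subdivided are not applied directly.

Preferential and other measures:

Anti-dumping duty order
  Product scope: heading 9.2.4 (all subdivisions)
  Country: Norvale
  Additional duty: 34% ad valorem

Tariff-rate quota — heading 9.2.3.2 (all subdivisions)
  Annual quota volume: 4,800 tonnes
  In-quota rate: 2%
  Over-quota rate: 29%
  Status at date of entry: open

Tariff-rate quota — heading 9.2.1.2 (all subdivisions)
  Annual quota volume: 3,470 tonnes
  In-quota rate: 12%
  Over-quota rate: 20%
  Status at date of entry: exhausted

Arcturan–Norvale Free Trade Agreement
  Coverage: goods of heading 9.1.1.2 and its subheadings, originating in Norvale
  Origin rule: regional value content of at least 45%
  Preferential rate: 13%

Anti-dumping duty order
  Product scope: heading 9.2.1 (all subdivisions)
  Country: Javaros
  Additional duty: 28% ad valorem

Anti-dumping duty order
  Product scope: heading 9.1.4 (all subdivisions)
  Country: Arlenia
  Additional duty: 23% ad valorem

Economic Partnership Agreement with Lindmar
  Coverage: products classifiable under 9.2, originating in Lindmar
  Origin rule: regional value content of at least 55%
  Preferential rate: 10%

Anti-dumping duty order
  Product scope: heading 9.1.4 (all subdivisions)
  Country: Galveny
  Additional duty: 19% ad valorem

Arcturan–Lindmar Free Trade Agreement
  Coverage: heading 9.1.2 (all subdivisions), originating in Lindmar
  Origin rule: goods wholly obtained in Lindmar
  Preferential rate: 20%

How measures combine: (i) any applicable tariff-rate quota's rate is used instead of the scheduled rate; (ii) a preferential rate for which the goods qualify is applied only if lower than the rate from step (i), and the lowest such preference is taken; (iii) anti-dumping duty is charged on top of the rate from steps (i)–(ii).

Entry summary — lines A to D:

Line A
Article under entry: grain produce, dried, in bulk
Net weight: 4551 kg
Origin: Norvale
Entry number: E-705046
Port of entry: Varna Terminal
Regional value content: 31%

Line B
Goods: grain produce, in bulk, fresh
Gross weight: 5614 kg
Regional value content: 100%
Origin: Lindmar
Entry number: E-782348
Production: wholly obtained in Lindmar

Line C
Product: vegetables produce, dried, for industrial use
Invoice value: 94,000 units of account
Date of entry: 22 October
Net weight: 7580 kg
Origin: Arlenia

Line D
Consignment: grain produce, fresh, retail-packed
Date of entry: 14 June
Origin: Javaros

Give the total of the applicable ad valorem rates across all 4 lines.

Line A: grain → 9.2; dried → 9.2.4; in bulk → 9.2.4.1. Scheduled 31%. Norvale agreement on 9.1.1.2: 9.2.4.1 not covered; anti-dumping (Norvale, 9.2.4): +34%; total 31% + 34% = 65%. → 65%.
Line B: grain → 9.2; fresh → 9.2.3; in bulk → 9.2.3.2. Scheduled 4%. quota on 9.2.3.2 open → in-quota 2%; Lindmar agreement on 9.2: RVC ≥ 55% → 10% available; Lindmar agreement on 9.1.2: 9.2.3.2 not covered; preference 10% not lower than 2% → no reduction. → 2%.
Line C: vegetables → 9.1; dried → 9.1.1; for industrial use → 9.1.1.3. Scheduled 20%. No special measure applies. → 20%.
Line D: grain → 9.2; fresh → 9.2.3; retail-packed → 9.2.3.3. Scheduled 26%. No special measure applies. → 26%.
Sum: 65% + 2% + 20% + 26% = 113%.

113%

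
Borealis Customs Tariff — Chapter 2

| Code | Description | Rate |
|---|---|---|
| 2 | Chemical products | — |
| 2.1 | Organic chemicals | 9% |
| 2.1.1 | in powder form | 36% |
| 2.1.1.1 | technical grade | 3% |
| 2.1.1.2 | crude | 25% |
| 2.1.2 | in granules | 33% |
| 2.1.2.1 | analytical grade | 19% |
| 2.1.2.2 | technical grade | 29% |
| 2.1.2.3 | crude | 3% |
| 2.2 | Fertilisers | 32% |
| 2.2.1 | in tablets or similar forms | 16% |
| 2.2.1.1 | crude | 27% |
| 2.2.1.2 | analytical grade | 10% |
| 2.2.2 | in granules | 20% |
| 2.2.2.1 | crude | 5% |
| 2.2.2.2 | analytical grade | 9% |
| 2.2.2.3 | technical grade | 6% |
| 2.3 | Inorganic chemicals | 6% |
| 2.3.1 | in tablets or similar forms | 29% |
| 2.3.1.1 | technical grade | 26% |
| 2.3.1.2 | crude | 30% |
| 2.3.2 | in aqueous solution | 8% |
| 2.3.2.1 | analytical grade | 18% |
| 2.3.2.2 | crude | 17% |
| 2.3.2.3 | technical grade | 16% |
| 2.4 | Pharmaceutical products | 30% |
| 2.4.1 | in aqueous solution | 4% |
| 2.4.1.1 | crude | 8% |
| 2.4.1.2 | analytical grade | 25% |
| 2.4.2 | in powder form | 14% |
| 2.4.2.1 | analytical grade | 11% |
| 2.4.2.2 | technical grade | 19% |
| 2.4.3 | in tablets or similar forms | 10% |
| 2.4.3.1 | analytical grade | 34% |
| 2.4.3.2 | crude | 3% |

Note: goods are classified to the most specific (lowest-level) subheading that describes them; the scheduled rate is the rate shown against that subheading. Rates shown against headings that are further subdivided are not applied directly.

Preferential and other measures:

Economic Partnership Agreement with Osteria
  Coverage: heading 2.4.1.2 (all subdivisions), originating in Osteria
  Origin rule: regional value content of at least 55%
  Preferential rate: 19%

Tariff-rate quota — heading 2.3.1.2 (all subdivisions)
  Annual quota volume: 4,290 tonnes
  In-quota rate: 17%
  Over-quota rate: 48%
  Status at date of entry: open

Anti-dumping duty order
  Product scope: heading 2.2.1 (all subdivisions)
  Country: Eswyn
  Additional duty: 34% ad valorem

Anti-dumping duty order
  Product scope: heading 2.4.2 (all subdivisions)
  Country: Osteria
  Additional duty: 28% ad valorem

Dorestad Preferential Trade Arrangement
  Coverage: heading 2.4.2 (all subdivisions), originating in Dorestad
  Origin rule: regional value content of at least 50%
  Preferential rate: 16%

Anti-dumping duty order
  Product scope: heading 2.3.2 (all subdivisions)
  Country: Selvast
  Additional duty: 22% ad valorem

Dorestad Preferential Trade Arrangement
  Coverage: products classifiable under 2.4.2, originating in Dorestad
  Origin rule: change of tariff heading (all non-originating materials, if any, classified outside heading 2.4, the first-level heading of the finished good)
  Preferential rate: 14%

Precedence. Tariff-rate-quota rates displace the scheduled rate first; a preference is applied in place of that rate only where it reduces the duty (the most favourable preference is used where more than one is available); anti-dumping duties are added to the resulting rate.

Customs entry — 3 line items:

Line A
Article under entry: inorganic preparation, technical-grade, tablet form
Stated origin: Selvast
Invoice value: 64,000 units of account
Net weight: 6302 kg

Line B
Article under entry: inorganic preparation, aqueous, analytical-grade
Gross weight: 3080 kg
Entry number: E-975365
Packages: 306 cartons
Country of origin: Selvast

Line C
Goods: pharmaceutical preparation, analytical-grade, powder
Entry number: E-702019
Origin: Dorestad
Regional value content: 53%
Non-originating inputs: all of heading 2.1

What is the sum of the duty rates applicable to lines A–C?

77%

Line A: inorganic → 2.3; tablet form → 2.3.1; technical-grade → 2.3.1.1. Scheduled 26%. No special measure applies. → 26%.
Line B: inorganic → 2.3; aqueous → 2.3.2; analytical-grade → 2.3.2.1. Scheduled 18%. anti-dumping (Selvast, 2.3.2): +22%; total 18% + 22% = 40%. → 40%.
Line C: pharmaceutical → 2.4; powder → 2.4.2; analytical-grade → 2.4.2.1. Scheduled 11%. Dorestad agreement on 2.4.2: RVC ≥ 50% → 16% available; Dorestad agreement on 2.4.2: CTH met → 14% available; preference 14% not lower than 11% → no reduction. → 11%.
Sum: 26% + 40% + 11% = 77%.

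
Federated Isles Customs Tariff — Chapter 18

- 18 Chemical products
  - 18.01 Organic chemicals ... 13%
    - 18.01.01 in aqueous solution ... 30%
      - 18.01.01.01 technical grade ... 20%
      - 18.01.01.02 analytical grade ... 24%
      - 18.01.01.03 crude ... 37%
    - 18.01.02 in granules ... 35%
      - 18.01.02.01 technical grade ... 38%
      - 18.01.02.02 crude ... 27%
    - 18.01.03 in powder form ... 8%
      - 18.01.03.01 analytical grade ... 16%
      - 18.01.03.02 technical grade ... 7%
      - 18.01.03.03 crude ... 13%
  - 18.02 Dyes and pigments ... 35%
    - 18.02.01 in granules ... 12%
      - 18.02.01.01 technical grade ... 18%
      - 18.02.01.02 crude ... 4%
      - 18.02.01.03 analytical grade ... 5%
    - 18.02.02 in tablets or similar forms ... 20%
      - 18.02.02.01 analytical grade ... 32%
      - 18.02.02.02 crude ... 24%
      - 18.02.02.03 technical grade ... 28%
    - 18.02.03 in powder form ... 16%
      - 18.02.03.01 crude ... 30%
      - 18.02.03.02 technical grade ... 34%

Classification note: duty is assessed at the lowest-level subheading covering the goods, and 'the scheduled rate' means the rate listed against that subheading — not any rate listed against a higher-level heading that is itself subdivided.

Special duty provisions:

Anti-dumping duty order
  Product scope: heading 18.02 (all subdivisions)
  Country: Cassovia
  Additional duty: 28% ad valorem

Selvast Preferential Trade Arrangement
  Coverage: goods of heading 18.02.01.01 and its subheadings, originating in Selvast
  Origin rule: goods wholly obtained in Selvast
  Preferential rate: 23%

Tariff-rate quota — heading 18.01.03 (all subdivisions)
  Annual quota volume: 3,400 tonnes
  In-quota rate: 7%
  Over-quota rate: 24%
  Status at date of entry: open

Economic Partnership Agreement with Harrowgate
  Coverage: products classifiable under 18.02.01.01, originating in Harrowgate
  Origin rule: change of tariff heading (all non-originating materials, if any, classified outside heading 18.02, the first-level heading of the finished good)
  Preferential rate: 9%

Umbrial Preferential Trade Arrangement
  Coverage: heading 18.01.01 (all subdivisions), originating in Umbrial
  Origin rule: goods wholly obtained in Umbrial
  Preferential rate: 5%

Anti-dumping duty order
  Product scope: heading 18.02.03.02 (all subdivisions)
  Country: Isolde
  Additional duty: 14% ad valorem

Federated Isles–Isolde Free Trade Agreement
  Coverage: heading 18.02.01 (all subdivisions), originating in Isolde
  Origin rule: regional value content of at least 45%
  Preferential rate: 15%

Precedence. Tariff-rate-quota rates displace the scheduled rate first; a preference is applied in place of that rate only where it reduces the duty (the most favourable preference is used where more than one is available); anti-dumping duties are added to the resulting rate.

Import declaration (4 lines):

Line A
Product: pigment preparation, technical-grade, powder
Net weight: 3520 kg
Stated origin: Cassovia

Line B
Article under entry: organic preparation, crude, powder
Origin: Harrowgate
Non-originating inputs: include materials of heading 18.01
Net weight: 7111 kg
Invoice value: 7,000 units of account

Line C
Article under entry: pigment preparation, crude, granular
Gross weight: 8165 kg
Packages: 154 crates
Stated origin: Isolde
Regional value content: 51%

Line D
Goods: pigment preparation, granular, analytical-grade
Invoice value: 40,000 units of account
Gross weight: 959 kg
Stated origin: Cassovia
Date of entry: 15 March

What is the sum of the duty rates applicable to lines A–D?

106%

Line A: pigment → 18.02; powder → 18.02.03; technical-grade → 18.02.03.02. Scheduled 34%. anti-dumping (Cassovia, 18.02): +28%; total 34% + 28% = 62%. → 62%.
Line B: organic → 18.01; powder → 18.01.03; crude → 18.01.03.03. Scheduled 13%. quota on 18.01.03 open → in-quota 7%; Harrowgate agreement on 18.02.01.01: 18.01.03.03 not covered. → 7%.
Line C: pigment → 18.02; granular → 18.02.01; crude → 18.02.01.02. Scheduled 4%. Isolde agreement on 18.02.01: RVC ≥ 45% → 15% available; preference 15% not lower than 4% → no reduction. → 4%.
Line D: pigment → 18.02; granular → 18.02.01; analytical-grade → 18.02.01.03. Scheduled 5%. anti-dumping (Cassovia, 18.02): +28%; total 5% + 28% = 33%. → 33%.
Sum: 62% + 7% + 4% + 33% = 106%.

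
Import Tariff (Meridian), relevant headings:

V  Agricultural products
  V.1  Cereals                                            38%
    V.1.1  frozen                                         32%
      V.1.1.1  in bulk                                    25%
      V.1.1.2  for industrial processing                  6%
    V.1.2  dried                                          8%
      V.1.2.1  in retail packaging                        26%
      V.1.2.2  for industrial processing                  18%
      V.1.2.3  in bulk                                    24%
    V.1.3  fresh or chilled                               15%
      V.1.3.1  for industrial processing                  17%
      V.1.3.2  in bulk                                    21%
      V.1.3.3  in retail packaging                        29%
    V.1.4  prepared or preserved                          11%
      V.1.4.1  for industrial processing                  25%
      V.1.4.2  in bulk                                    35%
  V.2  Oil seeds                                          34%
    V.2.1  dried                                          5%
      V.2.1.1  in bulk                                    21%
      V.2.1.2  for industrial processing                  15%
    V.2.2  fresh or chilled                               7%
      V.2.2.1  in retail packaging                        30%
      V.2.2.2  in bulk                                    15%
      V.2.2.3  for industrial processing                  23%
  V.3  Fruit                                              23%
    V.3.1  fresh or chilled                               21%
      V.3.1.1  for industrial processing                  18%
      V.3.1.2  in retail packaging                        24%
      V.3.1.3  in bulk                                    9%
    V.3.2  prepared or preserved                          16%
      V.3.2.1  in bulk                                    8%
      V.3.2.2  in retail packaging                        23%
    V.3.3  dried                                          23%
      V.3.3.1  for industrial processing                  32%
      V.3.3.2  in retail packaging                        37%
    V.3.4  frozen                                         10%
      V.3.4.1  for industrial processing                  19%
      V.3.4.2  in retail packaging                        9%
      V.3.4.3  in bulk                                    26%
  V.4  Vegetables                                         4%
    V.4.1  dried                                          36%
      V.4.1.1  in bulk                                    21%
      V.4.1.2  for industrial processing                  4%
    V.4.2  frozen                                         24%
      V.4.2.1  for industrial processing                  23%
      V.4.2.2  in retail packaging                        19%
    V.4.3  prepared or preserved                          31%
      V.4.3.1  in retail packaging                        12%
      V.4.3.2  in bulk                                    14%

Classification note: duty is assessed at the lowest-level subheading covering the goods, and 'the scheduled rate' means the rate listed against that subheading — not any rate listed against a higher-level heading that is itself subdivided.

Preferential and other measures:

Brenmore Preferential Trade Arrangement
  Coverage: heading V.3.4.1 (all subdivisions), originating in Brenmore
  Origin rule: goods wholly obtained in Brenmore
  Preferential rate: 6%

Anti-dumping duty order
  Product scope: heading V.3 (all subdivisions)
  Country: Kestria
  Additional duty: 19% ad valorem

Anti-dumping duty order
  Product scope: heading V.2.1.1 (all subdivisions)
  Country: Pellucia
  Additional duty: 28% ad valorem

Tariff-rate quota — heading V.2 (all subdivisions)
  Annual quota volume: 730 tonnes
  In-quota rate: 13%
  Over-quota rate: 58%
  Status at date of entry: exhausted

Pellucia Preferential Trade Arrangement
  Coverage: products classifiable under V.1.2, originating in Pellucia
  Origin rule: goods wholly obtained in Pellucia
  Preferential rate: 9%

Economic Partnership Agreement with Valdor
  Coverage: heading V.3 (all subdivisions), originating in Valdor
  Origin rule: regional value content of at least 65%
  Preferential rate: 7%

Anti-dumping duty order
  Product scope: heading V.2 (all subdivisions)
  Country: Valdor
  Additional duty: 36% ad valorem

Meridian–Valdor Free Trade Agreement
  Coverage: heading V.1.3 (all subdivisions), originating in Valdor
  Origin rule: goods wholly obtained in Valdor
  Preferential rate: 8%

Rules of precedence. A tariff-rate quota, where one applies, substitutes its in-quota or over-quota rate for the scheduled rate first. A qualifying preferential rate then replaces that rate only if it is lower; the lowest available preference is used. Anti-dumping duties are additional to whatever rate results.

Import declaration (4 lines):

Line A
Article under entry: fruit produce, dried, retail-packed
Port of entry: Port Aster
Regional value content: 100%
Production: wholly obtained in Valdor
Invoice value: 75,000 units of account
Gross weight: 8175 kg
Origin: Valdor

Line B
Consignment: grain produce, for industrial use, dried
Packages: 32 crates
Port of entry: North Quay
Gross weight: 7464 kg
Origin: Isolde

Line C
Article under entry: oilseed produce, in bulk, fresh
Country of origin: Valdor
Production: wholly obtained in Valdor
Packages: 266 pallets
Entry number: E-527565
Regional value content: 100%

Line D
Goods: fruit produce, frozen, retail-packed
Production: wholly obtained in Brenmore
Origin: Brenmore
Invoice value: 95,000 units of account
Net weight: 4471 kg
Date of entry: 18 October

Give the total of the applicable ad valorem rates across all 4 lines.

Line A: fruit → V.3; dried → V.3.3; retail-packed → V.3.3.2. Scheduled 37%. Valdor agreement on V.3: RVC ≥ 65% → 7% available; Valdor agreement on V.1.3: V.3.3.2 not covered; preferential 7%. → 7%.
Line B: grain → V.1; dried → V.1.2; for industrial use → V.1.2.2. Scheduled 18%. No special measure applies. → 18%.
Line C: oilseed → V.2; fresh → V.2.2; in bulk → V.2.2.2. Scheduled 15%. quota on V.2 exhausted → over-quota 58%; Valdor agreement on V.3: V.2.2.2 not covered; Valdor agreement on V.1.3: V.2.2.2 not covered; anti-dumping (Valdor, V.2): +36%; total 58% + 36% = 94%. → 94%.
Line D: fruit → V.3; frozen → V.3.4; retail-packed → V.3.4.2. Scheduled 9%. Brenmore agreement on V.3.4.1: V.3.4.2 not covered. → 9%.
Sum: 7% + 18% + 94% + 9% = 128%.

128%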